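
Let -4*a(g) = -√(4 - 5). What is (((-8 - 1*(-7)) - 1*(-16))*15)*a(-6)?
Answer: 225*I/4 ≈ 56.25*I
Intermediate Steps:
a(g) = I/4 (a(g) = -(-1)*√(4 - 5)/4 = -(-1)*√(-1)/4 = -(-1)*I/4 = I/4)
(((-8 - 1*(-7)) - 1*(-16))*15)*a(-6) = (((-8 - 1*(-7)) - 1*(-16))*15)*(I/4) = (((-8 + 7) + 16)*15)*(I/4) = ((-1 + 16)*15)*(I/4) = (15*15)*(I/4) = 225*(I/4) = 225*I/4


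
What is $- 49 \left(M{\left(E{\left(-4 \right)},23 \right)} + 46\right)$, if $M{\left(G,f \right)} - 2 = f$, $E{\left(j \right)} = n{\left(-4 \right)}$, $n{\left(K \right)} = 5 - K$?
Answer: $-3479$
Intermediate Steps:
$E{\left(j \right)} = 9$ ($E{\left(j \right)} = 5 - -4 = 5 + 4 = 9$)
$M{\left(G,f \right)} = 2 + f$
$- 49 \left(M{\left(E{\left(-4 \right)},23 \right)} + 46\right) = - 49 \left(\left(2 + 23\right) + 46\right) = - 49 \left(25 + 46\right) = \left(-49\right) 71 = -3479$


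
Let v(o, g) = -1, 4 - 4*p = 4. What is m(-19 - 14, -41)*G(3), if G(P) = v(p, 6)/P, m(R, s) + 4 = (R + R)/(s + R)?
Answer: 115/111 ≈ 1.0360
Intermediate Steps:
p = 0 (p = 1 - 1/4*4 = 1 - 1 = 0)
m(R, s) = -4 + 2*R/(R + s) (m(R, s) = -4 + (R + R)/(s + R) = -4 + (2*R)/(R + s) = -4 + 2*R/(R + s))
G(P) = -1/P
m(-19 - 14, -41)*G(3) = (2*(-(-19 - 14) - 2*(-41))/((-19 - 14) - 41))*(-1/3) = (2*(-1*(-33) + 82)/(-33 - 41))*(-1*1/3) = (2*(33 + 82)/(-74))*(-1/3) = (2*(-1/74)*115)*(-1/3) = -115/37*(-1/3) = 115/111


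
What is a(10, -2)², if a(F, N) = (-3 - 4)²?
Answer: 2401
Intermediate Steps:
a(F, N) = 49 (a(F, N) = (-7)² = 49)
a(10, -2)² = 49² = 2401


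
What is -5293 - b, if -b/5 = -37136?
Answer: -190973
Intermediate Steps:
b = 185680 (b = -5*(-37136) = 185680)
-5293 - b = -5293 - 1*185680 = -5293 - 185680 = -190973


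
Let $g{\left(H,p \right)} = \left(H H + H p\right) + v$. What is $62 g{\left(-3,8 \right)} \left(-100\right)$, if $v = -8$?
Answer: $142600$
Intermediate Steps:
$g{\left(H,p \right)} = -8 + H^{2} + H p$ ($g{\left(H,p \right)} = \left(H H + H p\right) - 8 = \left(H^{2} + H p\right) - 8 = -8 + H^{2} + H p$)
$62 g{\left(-3,8 \right)} \left(-100\right) = 62 \left(-8 + \left(-3\right)^{2} - 24\right) \left(-100\right) = 62 \left(-8 + 9 - 24\right) \left(-100\right) = 62 \left(-23\right) \left(-100\right) = \left(-1426\right) \left(-100\right) = 142600$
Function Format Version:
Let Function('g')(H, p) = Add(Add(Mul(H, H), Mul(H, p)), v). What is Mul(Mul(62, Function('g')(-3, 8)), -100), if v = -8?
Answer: 142600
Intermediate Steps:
Function('g')(H, p) = Add(-8, Pow(H, 2), Mul(H, p)) (Function('g')(H, p) = Add(Add(Mul(H, H), Mul(H, p)), -8) = Add(Add(Pow(H, 2), Mul(H, p)), -8) = Add(-8, Pow(H, 2), Mul(H, p)))
Mul(Mul(62, Function('g')(-3, 8)), -100) = Mul(Mul(62, Add(-8, Pow(-3, 2), Mul(-3, 8))), -100) = Mul(Mul(62, Add(-8, 9, -24)), -100) = Mul(Mul(62, -23), -100) = Mul(-1426, -100) = 142600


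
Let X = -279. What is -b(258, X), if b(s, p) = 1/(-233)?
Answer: 1/233 ≈ 0.0042918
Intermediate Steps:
b(s, p) = -1/233
-b(258, X) = -1*(-1/233) = 1/233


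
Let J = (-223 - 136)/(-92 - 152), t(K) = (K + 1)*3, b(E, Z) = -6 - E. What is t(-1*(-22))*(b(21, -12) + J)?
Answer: -429801/244 ≈ -1761.5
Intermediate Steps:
t(K) = 3 + 3*K (t(K) = (1 + K)*3 = 3 + 3*K)
J = 359/244 (J = -359/(-244) = -359*(-1/244) = 359/244 ≈ 1.4713)
t(-1*(-22))*(b(21, -12) + J) = (3 + 3*(-1*(-22)))*((-6 - 1*21) + 359/244) = (3 + 3*22)*((-6 - 21) + 359/244) = (3 + 66)*(-27 + 359/244) = 69*(-6229/244) = -429801/244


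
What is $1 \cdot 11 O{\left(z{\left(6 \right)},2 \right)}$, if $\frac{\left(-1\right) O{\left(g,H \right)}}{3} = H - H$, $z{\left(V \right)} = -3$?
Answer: $0$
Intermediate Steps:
$O{\left(g,H \right)} = 0$ ($O{\left(g,H \right)} = - 3 \left(H - H\right) = \left(-3\right) 0 = 0$)
$1 \cdot 11 O{\left(z{\left(6 \right)},2 \right)} = 1 \cdot 11 \cdot 0 = 11 \cdot 0 = 0$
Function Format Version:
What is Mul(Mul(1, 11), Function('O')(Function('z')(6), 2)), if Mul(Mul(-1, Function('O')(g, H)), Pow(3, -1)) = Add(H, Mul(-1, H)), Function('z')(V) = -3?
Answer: 0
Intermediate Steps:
Function('O')(g, H) = 0 (Function('O')(g, H) = Mul(-3, Add(H, Mul(-1, H))) = Mul(-3, 0) = 0)
Mul(Mul(1, 11), Function('O')(Function('z')(6), 2)) = Mul(Mul(1, 11), 0) = Mul(11, 0) = 0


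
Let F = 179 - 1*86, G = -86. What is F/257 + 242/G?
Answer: -27098/11051 ≈ -2.4521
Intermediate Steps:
F = 93 (F = 179 - 86 = 93)
F/257 + 242/G = 93/257 + 242/(-86) = 93*(1/257) + 242*(-1/86) = 93/257 - 121/43 = -27098/11051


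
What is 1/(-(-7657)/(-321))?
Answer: -321/7657 ≈ -0.041922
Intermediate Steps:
1/(-(-7657)/(-321)) = 1/(-(-7657)*(-1)/321) = 1/(-247*31/321) = 1/(-7657/321) = -321/7657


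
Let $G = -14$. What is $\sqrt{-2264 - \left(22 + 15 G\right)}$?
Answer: $2 i \sqrt{519} \approx 45.563 i$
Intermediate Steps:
$\sqrt{-2264 - \left(22 + 15 G\right)} = \sqrt{-2264 - -188} = \sqrt{-2264 + \left(-22 + 210\right)} = \sqrt{-2264 + 188} = \sqrt{-2076} = 2 i \sqrt{519}$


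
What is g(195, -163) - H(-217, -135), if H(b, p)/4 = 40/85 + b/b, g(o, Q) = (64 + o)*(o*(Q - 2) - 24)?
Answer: -141772297/17 ≈ -8.3395e+6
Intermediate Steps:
g(o, Q) = (-24 + o*(-2 + Q))*(64 + o) (g(o, Q) = (64 + o)*(o*(-2 + Q) - 24) = (64 + o)*(-24 + o*(-2 + Q)) = (-24 + o*(-2 + Q))*(64 + o))
H(b, p) = 100/17 (H(b, p) = 4*(40/85 + b/b) = 4*(40*(1/85) + 1) = 4*(8/17 + 1) = 4*(25/17) = 100/17)
g(195, -163) - H(-217, -135) = (-1536 - 152*195 - 2*195² - 163*195² + 64*(-163)*195) - 1*100/17 = (-1536 - 29640 - 2*38025 - 163*38025 - 2034240) - 100/17 = (-1536 - 29640 - 76050 - 6198075 - 2034240) - 100/17 = -8339541 - 100/17 = -141772297/17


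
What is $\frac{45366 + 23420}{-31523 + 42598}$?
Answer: $\frac{68786}{11075} \approx 6.2109$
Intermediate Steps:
$\frac{45366 + 23420}{-31523 + 42598} = \frac{68786}{11075}$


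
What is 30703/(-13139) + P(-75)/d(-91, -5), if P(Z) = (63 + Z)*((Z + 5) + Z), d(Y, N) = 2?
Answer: 11400227/13139 ≈ 867.66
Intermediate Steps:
P(Z) = (5 + 2*Z)*(63 + Z) (P(Z) = (63 + Z)*((5 + Z) + Z) = (63 + Z)*(5 + 2*Z) = (5 + 2*Z)*(63 + Z))
30703/(-13139) + P(-75)/d(-91, -5) = 30703/(-13139) + (315 + 2*(-75)² + 131*(-75))/2 = 30703*(-1/13139) + (315 + 2*5625 - 9825)*(½) = -30703/13139 + (315 + 11250 - 9825)*(½) = -30703/13139 + 1740*(½) = -30703/13139 + 870 = 11400227/13139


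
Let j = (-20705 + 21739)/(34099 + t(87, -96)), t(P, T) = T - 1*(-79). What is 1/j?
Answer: 17041/517 ≈ 32.961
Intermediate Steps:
t(P, T) = 79 + T (t(P, T) = T + 79 = 79 + T)
j = 517/17041 (j = (-20705 + 21739)/(34099 + (79 - 96)) = 1034/(34099 - 17) = 1034/34082 = 1034*(1/34082) = 517/17041 ≈ 0.030339)
1/j = 1/(517/17041) = 17041/517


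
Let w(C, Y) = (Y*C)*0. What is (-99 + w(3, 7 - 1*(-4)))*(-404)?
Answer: 39996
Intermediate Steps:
w(C, Y) = 0 (w(C, Y) = (C*Y)*0 = 0)
(-99 + w(3, 7 - 1*(-4)))*(-404) = (-99 + 0)*(-404) = -99*(-404) = 39996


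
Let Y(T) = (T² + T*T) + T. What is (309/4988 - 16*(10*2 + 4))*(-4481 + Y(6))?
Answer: 8432110449/4988 ≈ 1.6905e+6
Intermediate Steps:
Y(T) = T + 2*T² (Y(T) = (T² + T²) + T = 2*T² + T = T + 2*T²)
(309/4988 - 16*(10*2 + 4))*(-4481 + Y(6)) = (309/4988 - 16*(10*2 + 4))*(-4481 + 6*(1 + 2*6)) = (309*(1/4988) - 16*(20 + 4))*(-4481 + 6*(1 + 12)) = (309/4988 - 16*24)*(-4481 + 6*13) = (309/4988 - 384)*(-4481 + 78) = -1915083/4988*(-4403) = 8432110449/4988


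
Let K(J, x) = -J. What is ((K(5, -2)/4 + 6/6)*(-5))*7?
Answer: 35/4 ≈ 8.7500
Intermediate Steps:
((K(5, -2)/4 + 6/6)*(-5))*7 = ((-1*5/4 + 6/6)*(-5))*7 = ((-5*¼ + 6*(⅙))*(-5))*7 = ((-5/4 + 1)*(-5))*7 = -¼*(-5)*7 = (5/4)*7 = 35/4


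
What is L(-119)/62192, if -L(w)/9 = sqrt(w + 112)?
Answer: -9*I*sqrt(7)/62192 ≈ -0.00038288*I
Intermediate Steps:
L(w) = -9*sqrt(112 + w) (L(w) = -9*sqrt(w + 112) = -9*sqrt(112 + w))
L(-119)/62192 = -9*sqrt(112 - 119)/62192 = -9*I*sqrt(7)*(1/62192) = -9*I*sqrt(7)/62192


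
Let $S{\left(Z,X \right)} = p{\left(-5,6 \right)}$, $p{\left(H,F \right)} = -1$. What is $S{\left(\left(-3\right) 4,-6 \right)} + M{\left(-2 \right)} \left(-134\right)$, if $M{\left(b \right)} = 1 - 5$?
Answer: $535$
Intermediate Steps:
$S{\left(Z,X \right)} = -1$
$M{\left(b \right)} = -4$
$S{\left(\left(-3\right) 4,-6 \right)} + M{\left(-2 \right)} \left(-134\right) = -1 - -536 = -1 + 536 = 535$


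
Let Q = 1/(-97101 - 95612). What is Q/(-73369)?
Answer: 1/14139160097 ≈ 7.0726e-11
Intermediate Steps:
Q = -1/192713 (Q = 1/(-192713) = -1/192713 ≈ -5.1891e-6)
Q/(-73369) = -1/192713/(-73369) = -1/192713*(-1/73369) = 1/14139160097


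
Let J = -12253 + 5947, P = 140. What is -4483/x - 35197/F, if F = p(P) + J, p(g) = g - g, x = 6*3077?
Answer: 51794768/9701781 ≈ 5.3387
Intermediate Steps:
x = 18462
p(g) = 0
J = -6306
F = -6306 (F = 0 - 6306 = -6306)
-4483/x - 35197/F = -4483/18462 - 35197/(-6306) = -4483*1/18462 - 35197*(-1/6306) = -4483/18462 + 35197/6306 = 51794768/9701781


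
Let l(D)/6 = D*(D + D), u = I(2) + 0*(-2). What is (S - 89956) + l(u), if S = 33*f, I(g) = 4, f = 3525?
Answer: 26561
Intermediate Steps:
S = 116325 (S = 33*3525 = 116325)
u = 4 (u = 4 + 0*(-2) = 4 + 0 = 4)
l(D) = 12*D² (l(D) = 6*(D*(D + D)) = 6*(D*(2*D)) = 6*(2*D²) = 12*D²)
(S - 89956) + l(u) = (116325 - 89956) + 12*4² = 26369 + 12*16 = 26369 + 192 = 26561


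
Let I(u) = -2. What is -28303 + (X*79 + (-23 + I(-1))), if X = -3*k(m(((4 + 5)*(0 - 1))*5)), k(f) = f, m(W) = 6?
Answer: -29750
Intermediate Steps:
X = -18 (X = -3*6 = -18)
-28303 + (X*79 + (-23 + I(-1))) = -28303 + (-18*79 + (-23 - 2)) = -28303 + (-1422 - 25) = -28303 - 1447 = -29750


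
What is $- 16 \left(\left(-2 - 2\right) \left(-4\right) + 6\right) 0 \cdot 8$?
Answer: $0$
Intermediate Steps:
$- 16 \left(\left(-2 - 2\right) \left(-4\right) + 6\right) 0 \cdot 8 = - 16 \left(\left(-4\right) \left(-4\right) + 6\right) 0 \cdot 8 = - 16 \left(16 + 6\right) 0 \cdot 8 = - 16 \cdot 22 \cdot 0 \cdot 8 = \left(-16\right) 0 \cdot 8 = 0 \cdot 8 = 0$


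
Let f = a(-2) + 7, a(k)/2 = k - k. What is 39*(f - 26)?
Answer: -741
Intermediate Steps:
a(k) = 0 (a(k) = 2*(k - k) = 2*0 = 0)
f = 7 (f = 0 + 7 = 7)
39*(f - 26) = 39*(7 - 26) = 39*(-19) = -741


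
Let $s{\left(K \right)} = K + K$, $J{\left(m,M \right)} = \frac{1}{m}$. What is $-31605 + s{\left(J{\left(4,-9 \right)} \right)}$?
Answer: $- \frac{63209}{2} \approx -31605.0$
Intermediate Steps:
$s{\left(K \right)} = 2 K$
$-31605 + s{\left(J{\left(4,-9 \right)} \right)} = -31605 + \frac{2}{4} = -31605 + 2 \cdot \frac{1}{4} = -31605 + \frac{1}{2} = - \frac{63209}{2}$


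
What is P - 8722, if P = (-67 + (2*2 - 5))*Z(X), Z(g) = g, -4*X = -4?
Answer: -8790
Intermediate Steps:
X = 1 (X = -¼*(-4) = 1)
P = -68 (P = (-67 + (2*2 - 5))*1 = (-67 + (4 - 5))*1 = (-67 - 1)*1 = -68*1 = -68)
P - 8722 = -68 - 8722 = -8790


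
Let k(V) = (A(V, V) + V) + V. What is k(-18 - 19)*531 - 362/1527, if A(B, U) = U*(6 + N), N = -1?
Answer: -210007145/1527 ≈ -1.3753e+5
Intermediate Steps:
A(B, U) = 5*U (A(B, U) = U*(6 - 1) = U*5 = 5*U)
k(V) = 7*V (k(V) = (5*V + V) + V = 6*V + V = 7*V)
k(-18 - 19)*531 - 362/1527 = (7*(-18 - 19))*531 - 362/1527 = (7*(-37))*531 - 362*1/1527 = -259*531 - 362/1527 = -137529 - 362/1527 = -210007145/1527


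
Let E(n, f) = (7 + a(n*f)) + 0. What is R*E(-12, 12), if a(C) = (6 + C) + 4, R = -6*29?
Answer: 22098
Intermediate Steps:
R = -174
a(C) = 10 + C
E(n, f) = 17 + f*n (E(n, f) = (7 + (10 + n*f)) + 0 = (7 + (10 + f*n)) + 0 = (17 + f*n) + 0 = 17 + f*n)
R*E(-12, 12) = -174*(17 + 12*(-12)) = -174*(17 - 144) = -174*(-127) = 22098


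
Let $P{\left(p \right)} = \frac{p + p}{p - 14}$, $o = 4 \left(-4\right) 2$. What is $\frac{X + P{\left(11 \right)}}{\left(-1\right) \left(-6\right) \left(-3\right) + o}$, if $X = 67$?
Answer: $- \frac{179}{150} \approx -1.1933$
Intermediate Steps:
$o = -32$ ($o = \left(-16\right) 2 = -32$)
$P{\left(p \right)} = \frac{2 p}{-14 + p}$
$\frac{X + P{\left(11 \right)}}{\left(-1\right) \left(-6\right) \left(-3\right) + o} = \frac{67 + 2 \cdot 11 \frac{1}{-14 + 11}}{\left(-1\right) \left(-6\right) \left(-3\right) - 32} = \frac{67 + 2 \cdot 11 \frac{1}{-3}}{6 \left(-3\right) - 32} = \frac{67 + 2 \cdot 11 \left(- \frac{1}{3}\right)}{-18 - 32} = \frac{67 - \frac{22}{3}}{-50} = \frac{179}{3} \left(- \frac{1}{50}\right) = - \frac{179}{150}$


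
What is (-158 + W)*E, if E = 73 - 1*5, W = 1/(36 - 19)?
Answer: -10740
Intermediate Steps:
W = 1/17 ≈ 0.058824
E = 68 (E = 73 - 5 = 68)
(-158 + W)*E = (-158 + 1/17)*68 = -2685/17*68 = -10740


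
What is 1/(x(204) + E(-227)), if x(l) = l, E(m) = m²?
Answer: 1/51733 ≈ 1.9330e-5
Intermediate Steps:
1/(x(204) + E(-227)) = 1/(204 + (-227)²) = 1/(204 + 51529) = 1/51733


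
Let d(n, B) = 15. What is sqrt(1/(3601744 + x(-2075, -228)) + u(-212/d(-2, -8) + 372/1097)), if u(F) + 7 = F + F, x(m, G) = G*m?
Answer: I*sqrt(38876655448485989544885)/33525779010 ≈ 5.8812*I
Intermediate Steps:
u(F) = -7 + 2*F (u(F) = -7 + (F + F) = -7 + 2*F)
sqrt(1/(3601744 + x(-2075, -228)) + u(-212/d(-2, -8) + 372/1097)) = sqrt(1/(3601744 - 228*(-2075)) + (-7 + 2*(-212/15 + 372/1097))) = sqrt(1/(3601744 + 473100) + (-7 + 2*(-212*1/15 + 372*(1/1097)))) = sqrt(1/4074844 + (-7 + 2*(-212/15 + 372/1097))) = sqrt(1/4074844 + (-7 + 2*(-226984/16455))) = sqrt(1/4074844 + (-7 - 453968/16455)) = sqrt(1/4074844 - 569153/16455) = sqrt(-2319209670677/67051558020) = I*sqrt(38876655448485989544885)/33525779010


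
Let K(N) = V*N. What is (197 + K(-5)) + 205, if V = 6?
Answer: 372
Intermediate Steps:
K(N) = 6*N
(197 + K(-5)) + 205 = (197 + 6*(-5)) + 205 = (197 - 30) + 205 = 167 + 205 = 372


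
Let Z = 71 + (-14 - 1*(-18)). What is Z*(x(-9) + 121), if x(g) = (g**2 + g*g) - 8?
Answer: 20625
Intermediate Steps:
x(g) = -8 + 2*g**2 (x(g) = (g**2 + g**2) - 8 = 2*g**2 - 8 = -8 + 2*g**2)
Z = 75 (Z = 71 + (-14 + 18) = 71 + 4 = 75)
Z*(x(-9) + 121) = 75*((-8 + 2*(-9)**2) + 121) = 75*((-8 + 2*81) + 121) = 75*((-8 + 162) + 121) = 75*(154 + 121) = 75*275 = 20625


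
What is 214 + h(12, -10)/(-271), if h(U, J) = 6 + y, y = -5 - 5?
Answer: 57998/271 ≈ 214.01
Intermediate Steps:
y = -10
h(U, J) = -4 (h(U, J) = 6 - 10 = -4)
214 + h(12, -10)/(-271) = 214 - 4/(-271) = 214 - 4*(-1/271) = 214 + 4/271 = 57998/271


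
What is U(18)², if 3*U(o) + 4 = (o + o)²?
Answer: 1669264/9 ≈ 1.8547e+5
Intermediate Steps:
U(o) = -4/3 + 4*o²/3 (U(o) = -4/3 + (o + o)²/3 = -4/3 + (2*o)²/3 = -4/3 + (4*o²)/3 = -4/3 + 4*o²/3)
U(18)² = (-4/3 + (4/3)*18²)² = (-4/3 + (4/3)*324)² = (-4/3 + 432)² = (1292/3)² = 1669264/9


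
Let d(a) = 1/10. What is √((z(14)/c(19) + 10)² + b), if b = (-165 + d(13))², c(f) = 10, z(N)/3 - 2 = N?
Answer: √2741105/10 ≈ 165.56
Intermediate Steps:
d(a) = ⅒
z(N) = 6 + 3*N
b = 2719201/100 (b = (-165 + ⅒)² = (-1649/10)² = 2719201/100 ≈ 27192.)
√((z(14)/c(19) + 10)² + b) = √(((6 + 3*14)/10 + 10)² + 2719201/100) = √(((6 + 42)*(⅒) + 10)² + 2719201/100) = √((48*(⅒) + 10)² + 2719201/100) = √((24/5 + 10)² + 2719201/100) = √((74/5)² + 2719201/100) = √(5476/25 + 2719201/100) = √(548221/20) = √2741105/10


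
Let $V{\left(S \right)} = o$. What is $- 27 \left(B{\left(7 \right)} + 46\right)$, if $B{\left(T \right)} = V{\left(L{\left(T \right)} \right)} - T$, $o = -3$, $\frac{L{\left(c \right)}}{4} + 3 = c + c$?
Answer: $-972$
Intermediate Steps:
$L{\left(c \right)} = -12 + 8 c$ ($L{\left(c \right)} = -12 + 4 \left(c + c\right) = -12 + 4 \cdot 2 c = -12 + 8 c$)
$V{\left(S \right)} = -3$
$B{\left(T \right)} = -3 - T$
$- 27 \left(B{\left(7 \right)} + 46\right) = - 27 \left(\left(-3 - 7\right) + 46\right) = - 27 \left(-10 + 46\right) = \left(-27\right) 36 = -972$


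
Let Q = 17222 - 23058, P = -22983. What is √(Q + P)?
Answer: I*√28819 ≈ 169.76*I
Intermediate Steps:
Q = -5836
√(Q + P) = √(-5836 - 22983) = √(-28819) = I*√28819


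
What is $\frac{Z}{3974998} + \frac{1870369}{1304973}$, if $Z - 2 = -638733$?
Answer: $\frac{6601186324999}{5187265065054} \approx 1.2726$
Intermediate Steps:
$Z = -638731$ ($Z = 2 - 638733 = -638731$)
$\frac{Z}{3974998} + \frac{1870369}{1304973} = - \frac{638731}{3974998} + \frac{1870369}{1304973} = \frac{6601186324999}{5187265065054}$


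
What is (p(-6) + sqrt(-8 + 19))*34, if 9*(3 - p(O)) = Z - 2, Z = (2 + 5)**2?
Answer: -680/9 + 34*sqrt(11) ≈ 37.210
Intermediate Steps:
Z = 49 (Z = 7**2 = 49)
p(O) = -20/9 (p(O) = 3 - (49 - 2)/9 = 3 - 1/9*47 = 3 - 47/9 = -20/9)
(p(-6) + sqrt(-8 + 19))*34 = (-20/9 + sqrt(-8 + 19))*34 = (-20/9 + sqrt(11))*34 = -680/9 + 34*sqrt(11)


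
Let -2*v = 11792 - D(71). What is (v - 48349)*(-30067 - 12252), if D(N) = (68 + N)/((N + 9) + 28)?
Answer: 495842455139/216 ≈ 2.2956e+9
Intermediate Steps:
D(N) = (68 + N)/(37 + N) (D(N) = (68 + N)/((9 + N) + 28) = (68 + N)/(37 + N))
v = -1273397/216 (v = -(11792 - (68 + 71)/(37 + 71))/2 = -(11792 - 139/108)/2 = -½*1273397/108 = -1273397/216 ≈ -5895.4)
(v - 48349)*(-30067 - 12252) = (-1273397/216 - 48349)*(-30067 - 12252) = -11716781/216*(-42319) = 495842455139/216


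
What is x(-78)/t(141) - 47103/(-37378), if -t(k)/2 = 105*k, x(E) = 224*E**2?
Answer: -393211243/8783830 ≈ -44.765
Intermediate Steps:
t(k) = -210*k
x(-78)/t(141) - 47103/(-37378) = (224*(-78)**2)/((-210*141)) - 47103/(-37378) = (224*6084)/(-29610) - 47103*(-1/37378) = 1362816*(-1/29610) + 47103/37378 = -10816/235 + 47103/37378 = -393211243/8783830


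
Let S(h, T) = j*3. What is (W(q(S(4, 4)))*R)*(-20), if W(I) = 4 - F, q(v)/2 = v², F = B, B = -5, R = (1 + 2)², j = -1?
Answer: -1620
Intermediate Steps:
R = 9 (R = 3² = 9)
S(h, T) = -3 (S(h, T) = -1*3 = -3)
F = -5
q(v) = 2*v²
W(I) = 9 (W(I) = 4 - 1*(-5) = 4 + 5 = 9)
(W(q(S(4, 4)))*R)*(-20) = (9*9)*(-20) = 81*(-20) = -1620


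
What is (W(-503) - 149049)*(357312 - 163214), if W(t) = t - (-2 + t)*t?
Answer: -78331547566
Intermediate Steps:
W(t) = t - t*(-2 + t)
(W(-503) - 149049)*(357312 - 163214) = (-503*(3 - 1*(-503)) - 149049)*(357312 - 163214) = (-503*(3 + 503) - 149049)*194098 = (-503*506 - 149049)*194098 = (-254518 - 149049)*194098 = -403567*194098 = -78331547566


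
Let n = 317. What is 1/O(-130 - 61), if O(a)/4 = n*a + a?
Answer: -1/242952 ≈ -4.1160e-6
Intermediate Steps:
O(a) = 1272*a (O(a) = 4*(317*a + a) = 4*(318*a) = 1272*a)
1/O(-130 - 61) = 1/(1272*(-130 - 61)) = 1/(1272*(-191)) = 1/(-242952) = -1/242952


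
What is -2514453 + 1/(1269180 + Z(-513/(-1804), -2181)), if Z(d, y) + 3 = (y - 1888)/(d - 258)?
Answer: -114131377975497696/45390141703 ≈ -2.5145e+6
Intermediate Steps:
Z(d, y) = -3 + (-1888 + y)/(-258 + d) (Z(d, y) = -3 + (y - 1888)/(d - 258) = -3 + (-1888 + y)/(-258 + d))
-2514453 + 1/(1269180 + Z(-513/(-1804), -2181)) = -2514453 + 1/(1269180 + (-1114 - 2181 - (-1539)/(-1804))/(-258 - 513/(-1804))) = -2514453 + 1/(1269180 + (-1114 - 2181 - (-1539)*(-1)/1804)/(-258 - 513*(-1/1804))) = -2514453 + 1/(1269180 + (-1114 - 2181 - 3*513/1804)/(-258 + 513/1804)) = -2514453 + 1/(1269180 + (-1114 - 2181 - 1539/1804)/(-464919/1804)) = -2514453 + 1/(1269180 - 1804/464919*(-5945719/1804)) = -2514453 + 1/(1269180 + 457363/35763) = -2514453 + 1/(45390141703/35763) = -2514453 + 35763/45390141703 = -114131377975497696/45390141703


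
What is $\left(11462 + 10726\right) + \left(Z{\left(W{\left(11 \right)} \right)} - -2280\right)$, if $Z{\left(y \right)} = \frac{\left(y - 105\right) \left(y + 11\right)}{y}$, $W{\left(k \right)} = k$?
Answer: $24280$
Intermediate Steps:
$Z{\left(y \right)} = \frac{\left(-105 + y\right) \left(11 + y\right)}{y}$
$\left(11462 + 10726\right) + \left(Z{\left(W{\left(11 \right)} \right)} - -2280\right) = \left(11462 + 10726\right) - -2092 = 22188 + \left(\left(-94 + 11 - 105\right) + 2280\right) = 22188 + \left(-188 + 2280\right) = 22188 + 2092 = 24280$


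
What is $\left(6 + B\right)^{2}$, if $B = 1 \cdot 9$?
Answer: $225$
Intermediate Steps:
$B = 9$
$\left(6 + B\right)^{2} = \left(6 + 9\right)^{2} = 15^{2} = 225$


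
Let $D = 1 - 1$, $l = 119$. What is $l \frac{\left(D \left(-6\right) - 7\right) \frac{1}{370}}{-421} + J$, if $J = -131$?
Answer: $- \frac{20405037}{155770} \approx -130.99$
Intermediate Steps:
$D = 0$ ($D = 1 - 1 = 0$)
$l \frac{\left(D \left(-6\right) - 7\right) \frac{1}{370}}{-421} + J = 119 \frac{\left(0 \left(-6\right) - 7\right) \frac{1}{370}}{-421} - 131 = 119 \left(0 - 7\right) \frac{1}{370} \left(- \frac{1}{421}\right) - 131 = 119 \left(-7\right) \frac{1}{370} \left(- \frac{1}{421}\right) - 131 = 119 \left(\left(- \frac{7}{370}\right) \left(- \frac{1}{421}\right)\right) - 131 = 119 \cdot \frac{7}{155770} - 131 = \frac{833}{155770} - 131 = - \frac{20405037}{155770}$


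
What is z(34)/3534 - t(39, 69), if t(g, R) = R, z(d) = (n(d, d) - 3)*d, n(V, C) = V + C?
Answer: -120818/1767 ≈ -68.375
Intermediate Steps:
n(V, C) = C + V
z(d) = d*(-3 + 2*d) (z(d) = ((d + d) - 3)*d = (2*d - 3)*d = (-3 + 2*d)*d = d*(-3 + 2*d))
z(34)/3534 - t(39, 69) = (34*(-3 + 2*34))/3534 - 1*69 = (34*(-3 + 68))*(1/3534) - 69 = (34*65)*(1/3534) - 69 = 2210*(1/3534) - 69 = 1105/1767 - 69 = -120818/1767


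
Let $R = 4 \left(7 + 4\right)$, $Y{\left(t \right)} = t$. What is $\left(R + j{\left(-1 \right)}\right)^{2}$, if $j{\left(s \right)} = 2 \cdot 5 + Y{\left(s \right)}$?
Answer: $2809$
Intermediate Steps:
$j{\left(s \right)} = 10 + s$ ($j{\left(s \right)} = 2 \cdot 5 + s = 10 + s$)
$R = 44$ ($R = 4 \cdot 11 = 44$)
$\left(R + j{\left(-1 \right)}\right)^{2} = \left(44 + \left(10 - 1\right)\right)^{2} = \left(44 + 9\right)^{2} = 53^{2} = 2809$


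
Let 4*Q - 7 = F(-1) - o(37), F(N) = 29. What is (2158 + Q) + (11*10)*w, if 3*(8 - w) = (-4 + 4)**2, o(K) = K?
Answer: 12151/4 ≈ 3037.8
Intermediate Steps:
w = 8 (w = 8 - (-4 + 4)**2/3 = 8 - 1/3*0**2 = 8 - 1/3*0 = 8 + 0 = 8)
Q = -1/4 (Q = 7/4 + (29 - 1*37)/4 = 7/4 + (29 - 37)/4 = 7/4 + (1/4)*(-8) = 7/4 - 2 = -1/4 ≈ -0.25000)
(2158 + Q) + (11*10)*w = (2158 - 1/4) + (11*10)*8 = 8631/4 + 110*8 = 8631/4 + 880 = 12151/4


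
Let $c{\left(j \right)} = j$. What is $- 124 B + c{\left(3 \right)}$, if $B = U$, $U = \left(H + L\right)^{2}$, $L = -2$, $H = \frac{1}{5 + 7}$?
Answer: $- \frac{16291}{36} \approx -452.53$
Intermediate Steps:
$H = \frac{1}{12} \approx 0.083333$
$U = \frac{529}{144}$ ($U = \left(\frac{1}{12} - 2\right)^{2} = \left(- \frac{23}{12}\right)^{2} = \frac{529}{144} \approx 3.6736$)
$B = \frac{529}{144} \approx 3.6736$
$- 124 B + c{\left(3 \right)} = \left(-124\right) \frac{529}{144} + 3 = - \frac{16399}{36} + 3 = - \frac{16291}{36}$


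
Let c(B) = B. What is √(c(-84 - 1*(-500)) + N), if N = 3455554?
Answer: 7*√70530 ≈ 1859.0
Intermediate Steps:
√(c(-84 - 1*(-500)) + N) = √((-84 - 1*(-500)) + 3455554) = √((-84 + 500) + 3455554) = √(416 + 3455554) = √3455970 = 7*√70530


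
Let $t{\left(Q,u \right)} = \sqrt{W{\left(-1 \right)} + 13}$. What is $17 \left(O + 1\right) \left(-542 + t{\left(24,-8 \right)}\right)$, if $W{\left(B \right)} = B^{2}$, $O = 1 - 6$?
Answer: $36856 - 68 \sqrt{14} \approx 36602.0$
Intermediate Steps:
$O = -5$ ($O = 1 - 6 = -5$)
$t{\left(Q,u \right)} = \sqrt{14}$ ($t{\left(Q,u \right)} = \sqrt{\left(-1\right)^{2} + 13} = \sqrt{1 + 13} = \sqrt{14}$)
$17 \left(O + 1\right) \left(-542 + t{\left(24,-8 \right)}\right) = 17 \left(-5 + 1\right) \left(-542 + \sqrt{14}\right) = 17 \left(-4\right) \left(-542 + \sqrt{14}\right) = - 68 \left(-542 + \sqrt{14}\right) = 36856 - 68 \sqrt{14}$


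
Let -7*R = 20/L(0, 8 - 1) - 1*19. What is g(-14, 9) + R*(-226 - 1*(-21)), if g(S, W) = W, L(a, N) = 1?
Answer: 268/7 ≈ 38.286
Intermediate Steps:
R = -⅐ (R = -(20/1 - 1*19)/7 = -(20*1 - 19)/7 = -(20 - 19)/7 = -⅐*1 = -⅐ ≈ -0.14286)
g(-14, 9) + R*(-226 - 1*(-21)) = 9 - (-226 - 1*(-21))/7 = 9 - (-226 + 21)/7 = 9 - ⅐*(-205) = 9 + 205/7 = 268/7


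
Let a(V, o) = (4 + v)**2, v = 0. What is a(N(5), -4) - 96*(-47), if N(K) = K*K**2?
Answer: 4528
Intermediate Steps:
N(K) = K**3
a(V, o) = 16 (a(V, o) = (4 + 0)**2 = 4**2 = 16)
a(N(5), -4) - 96*(-47) = 16 - 96*(-47) = 16 + 4512 = 4528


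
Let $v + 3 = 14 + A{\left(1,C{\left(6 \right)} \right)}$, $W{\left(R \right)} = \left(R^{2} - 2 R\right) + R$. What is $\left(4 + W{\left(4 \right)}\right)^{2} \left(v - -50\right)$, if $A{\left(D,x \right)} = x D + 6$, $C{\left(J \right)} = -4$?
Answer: $16128$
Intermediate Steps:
$A{\left(D,x \right)} = 6 + D x$ ($A{\left(D,x \right)} = D x + 6 = 6 + D x$)
$W{\left(R \right)} = R^{2} - R$
$v = 13$ ($v = -3 + \left(14 + \left(6 + 1 \left(-4\right)\right)\right) = -3 + \left(14 + \left(6 - 4\right)\right) = -3 + \left(14 + 2\right) = -3 + 16 = 13$)
$\left(4 + W{\left(4 \right)}\right)^{2} \left(v - -50\right) = \left(4 + 4 \left(-1 + 4\right)\right)^{2} \left(13 - -50\right) = \left(4 + 4 \cdot 3\right)^{2} \left(13 + 50\right) = \left(4 + 12\right)^{2} \cdot 63 = 16^{2} \cdot 63 = 256 \cdot 63 = 16128$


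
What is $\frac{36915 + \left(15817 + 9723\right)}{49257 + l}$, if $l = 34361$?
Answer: $\frac{62455}{83618} \approx 0.74691$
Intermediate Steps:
$\frac{36915 + \left(15817 + 9723\right)}{49257 + l} = \frac{36915 + \left(15817 + 9723\right)}{49257 + 34361} = \frac{36915 + 25540}{83618} = 62455 \cdot \frac{1}{83618} = \frac{62455}{83618}$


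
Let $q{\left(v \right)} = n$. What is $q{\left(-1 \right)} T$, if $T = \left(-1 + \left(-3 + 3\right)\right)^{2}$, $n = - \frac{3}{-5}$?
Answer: $\frac{3}{5} \approx 0.6$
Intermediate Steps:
$n = \frac{3}{5}$ ($n = \left(-3\right) \left(- \frac{1}{5}\right) = \frac{3}{5} \approx 0.6$)
$q{\left(v \right)} = \frac{3}{5}$
$T = 1$ ($T = \left(-1 + 0\right)^{2} = \left(-1\right)^{2} = 1$)
$q{\left(-1 \right)} T = \frac{3}{5} \cdot 1 = \frac{3}{5}$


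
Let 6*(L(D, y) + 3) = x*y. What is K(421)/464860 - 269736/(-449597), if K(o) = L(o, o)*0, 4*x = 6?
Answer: 269736/449597 ≈ 0.59995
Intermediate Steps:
x = 3/2 (x = (1/4)*6 = 3/2 ≈ 1.5000)
L(D, y) = -3 + y/4 (L(D, y) = -3 + (3*y/2)/6 = -3 + y/4)
K(o) = 0 (K(o) = (-3 + o/4)*0 = 0)
K(421)/464860 - 269736/(-449597) = 0/464860 - 269736/(-449597) = 0*(1/464860) - 269736*(-1/449597) = 0 + 269736/449597 = 269736/449597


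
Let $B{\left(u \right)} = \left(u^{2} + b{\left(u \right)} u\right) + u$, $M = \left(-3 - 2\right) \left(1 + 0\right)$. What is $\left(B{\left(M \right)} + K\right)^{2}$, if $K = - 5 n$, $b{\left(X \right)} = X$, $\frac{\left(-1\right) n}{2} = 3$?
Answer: $5625$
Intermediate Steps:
$n = -6$ ($n = \left(-2\right) 3 = -6$)
$M = -5$ ($M = \left(-5\right) 1 = -5$)
$K = 30$ ($K = \left(-5\right) \left(-6\right) = 30$)
$B{\left(u \right)} = u + 2 u^{2}$ ($B{\left(u \right)} = \left(u^{2} + u u\right) + u = \left(u^{2} + u^{2}\right) + u = 2 u^{2} + u = u + 2 u^{2}$)
$\left(B{\left(M \right)} + K\right)^{2} = \left(- 5 \left(1 + 2 \left(-5\right)\right) + 30\right)^{2} = \left(- 5 \left(1 - 10\right) + 30\right)^{2} = \left(\left(-5\right) \left(-9\right) + 30\right)^{2} = \left(45 + 30\right)^{2} = 75^{2} = 5625$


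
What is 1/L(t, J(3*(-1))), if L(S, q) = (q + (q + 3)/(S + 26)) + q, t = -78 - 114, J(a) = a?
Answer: -⅙ ≈ -0.16667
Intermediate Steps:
t = -192
L(S, q) = 2*q + (3 + q)/(26 + S) (L(S, q) = (q + (3 + q)/(26 + S)) + q = 2*q + (3 + q)/(26 + S))
1/L(t, J(3*(-1))) = 1/((3 + 53*(3*(-1)) + 2*(-192)*(3*(-1)))/(26 - 192)) = 1/((3 + 53*(-3) + 2*(-192)*(-3))/(-166)) = 1/(-(3 - 159 + 1152)/166) = 1/(-1/166*996) = 1/(-6) = -⅙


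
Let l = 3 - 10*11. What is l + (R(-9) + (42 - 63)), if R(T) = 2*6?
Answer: -116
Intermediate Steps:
R(T) = 12
l = -107 (l = 3 - 110 = -107)
l + (R(-9) + (42 - 63)) = -107 + (12 + (42 - 63)) = -107 + (12 - 21) = -107 - 9 = -116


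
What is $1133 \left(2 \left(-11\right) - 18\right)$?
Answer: $-45320$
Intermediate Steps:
$1133 \left(2 \left(-11\right) - 18\right) = 1133 \left(-22 - 18\right) = 1133 \left(-40\right) = -45320$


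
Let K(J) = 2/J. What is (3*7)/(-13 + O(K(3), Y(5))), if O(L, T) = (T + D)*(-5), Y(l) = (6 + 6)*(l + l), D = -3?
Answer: -21/598 ≈ -0.035117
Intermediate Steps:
Y(l) = 24*l (Y(l) = 12*(2*l) = 24*l)
O(L, T) = 15 - 5*T (O(L, T) = (T - 3)*(-5) = (-3 + T)*(-5) = 15 - 5*T)
(3*7)/(-13 + O(K(3), Y(5))) = (3*7)/(-13 + (15 - 120*5)) = 21/(-13 + (15 - 5*120)) = 21/(-13 + (15 - 600)) = 21/(-13 - 585) = 21/(-598) = 21*(-1/598) = -21/598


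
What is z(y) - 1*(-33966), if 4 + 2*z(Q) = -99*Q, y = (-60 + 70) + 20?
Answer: 32479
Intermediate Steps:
y = 30 (y = 10 + 20 = 30)
z(Q) = -2 - 99*Q/2 (z(Q) = -2 + (-99*Q)/2 = -2 - 99*Q/2)
z(y) - 1*(-33966) = (-2 - 99/2*30) - 1*(-33966) = (-2 - 1485) + 33966 = -1487 + 33966 = 32479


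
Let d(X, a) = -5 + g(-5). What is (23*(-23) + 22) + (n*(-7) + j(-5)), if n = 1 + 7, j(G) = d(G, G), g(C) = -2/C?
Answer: -2838/5 ≈ -567.60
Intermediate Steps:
d(X, a) = -23/5 (d(X, a) = -5 - 2/(-5) = -5 - 2*(-⅕) = -5 + ⅖ = -23/5)
j(G) = -23/5
n = 8
(23*(-23) + 22) + (n*(-7) + j(-5)) = (23*(-23) + 22) + (8*(-7) - 23/5) = (-529 + 22) + (-56 - 23/5) = -507 - 303/5 = -2838/5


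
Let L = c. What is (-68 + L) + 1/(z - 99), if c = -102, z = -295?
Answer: -66981/394 ≈ -170.00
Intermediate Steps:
L = -102
(-68 + L) + 1/(z - 99) = (-68 - 102) + 1/(-295 - 99) = -170 + 1/(-394) = -170 - 1/394 = -66981/394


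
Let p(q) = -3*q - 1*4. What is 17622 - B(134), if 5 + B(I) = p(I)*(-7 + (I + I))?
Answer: 123593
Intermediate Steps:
p(q) = -4 - 3*q (p(q) = -3*q - 4 = -4 - 3*q)
B(I) = -5 + (-7 + 2*I)*(-4 - 3*I) (B(I) = -5 + (-4 - 3*I)*(-7 + (I + I)) = -5 + (-4 - 3*I)*(-7 + 2*I) = -5 + (-7 + 2*I)*(-4 - 3*I))
17622 - B(134) = 17622 - (23 - 6*134**2 + 13*134) = 17622 - (23 - 6*17956 + 1742) = 17622 - (23 - 107736 + 1742) = 17622 - 1*(-105971) = 17622 + 105971 = 123593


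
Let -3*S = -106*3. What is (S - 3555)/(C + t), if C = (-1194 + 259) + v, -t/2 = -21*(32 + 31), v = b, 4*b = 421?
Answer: -13796/7265 ≈ -1.8990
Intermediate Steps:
b = 421/4 (b = (¼)*421 = 421/4 ≈ 105.25)
v = 421/4 ≈ 105.25
t = 2646 (t = -(-42)*(32 + 31) = -(-42)*63 = -2*(-1323) = 2646)
C = -3319/4 (C = (-1194 + 259) + 421/4 = -935 + 421/4 = -3319/4 ≈ -829.75)
S = 106 (S = -(-106)*3/3 = -⅓*(-318) = 106)
(S - 3555)/(C + t) = (106 - 3555)/(-3319/4 + 2646) = -3449/7265/4 = -3449*4/7265 = -13796/7265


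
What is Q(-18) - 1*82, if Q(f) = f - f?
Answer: -82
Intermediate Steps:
Q(f) = 0
Q(-18) - 1*82 = 0 - 1*82 = 0 - 82 = -82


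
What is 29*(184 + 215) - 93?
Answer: 11478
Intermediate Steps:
29*(184 + 215) - 93 = 29*399 - 93 = 11571 - 93 = 11478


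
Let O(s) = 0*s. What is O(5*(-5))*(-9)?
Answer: 0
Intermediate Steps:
O(s) = 0
O(5*(-5))*(-9) = 0*(-9) = 0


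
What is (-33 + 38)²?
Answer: 25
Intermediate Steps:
(-33 + 38)² = 5² = 25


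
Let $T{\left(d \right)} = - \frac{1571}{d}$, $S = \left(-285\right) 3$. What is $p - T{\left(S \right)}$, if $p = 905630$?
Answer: $\frac{774312079}{855} \approx 9.0563 \cdot 10^{5}$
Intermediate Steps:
$S = -855$
$p - T{\left(S \right)} = 905630 - - \frac{1571}{-855} = 905630 - \left(-1571\right) \left(- \frac{1}{855}\right) = 905630 - \frac{1571}{855} = \frac{774312079}{855}$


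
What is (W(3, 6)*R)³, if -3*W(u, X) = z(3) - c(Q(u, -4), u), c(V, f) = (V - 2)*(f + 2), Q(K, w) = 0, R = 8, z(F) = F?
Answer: -1124864/27 ≈ -41662.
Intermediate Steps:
c(V, f) = (-2 + V)*(2 + f)
W(u, X) = -7/3 - 2*u/3 (W(u, X) = -(3 - (-4 - 2*u + 2*0 + 0*u))/3 = -(3 - (-4 - 2*u + 0 + 0))/3 = -(3 - (-4 - 2*u))/3 = -(3 + (4 + 2*u))/3 = -(7 + 2*u)/3 = -7/3 - 2*u/3)
(W(3, 6)*R)³ = ((-7/3 - ⅔*3)*8)³ = ((-7/3 - 2)*8)³ = (-13/3*8)³ = (-104/3)³ = -1124864/27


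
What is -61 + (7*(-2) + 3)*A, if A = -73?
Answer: 742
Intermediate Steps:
-61 + (7*(-2) + 3)*A = -61 + (7*(-2) + 3)*(-73) = -61 + (-14 + 3)*(-73) = -61 - 11*(-73) = -61 + 803 = 742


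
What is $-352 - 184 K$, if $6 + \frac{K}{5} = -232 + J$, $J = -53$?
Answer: $267368$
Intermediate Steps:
$K = -1455$ ($K = -30 + 5 \left(-232 - 53\right) = -30 + 5 \left(-285\right) = -30 - 1425 = -1455$)
$-352 - 184 K = -352 - -267720 = -352 + 267720 = 267368$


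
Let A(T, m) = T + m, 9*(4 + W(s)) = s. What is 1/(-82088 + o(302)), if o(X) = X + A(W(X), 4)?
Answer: -9/735772 ≈ -1.2232e-5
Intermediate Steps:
W(s) = -4 + s/9
o(X) = 10*X/9 (o(X) = X + ((-4 + X/9) + 4) = X + X/9 = 10*X/9)
1/(-82088 + o(302)) = 1/(-82088 + (10/9)*302) = 1/(-82088 + 3020/9) = 1/(-735772/9) = -9/735772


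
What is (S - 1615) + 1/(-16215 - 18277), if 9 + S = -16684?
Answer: -631479537/34492 ≈ -18308.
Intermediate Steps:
S = -16693 (S = -9 - 16684 = -16693)
(S - 1615) + 1/(-16215 - 18277) = (-16693 - 1615) + 1/(-16215 - 18277) = -18308 + 1/(-34492) = -18308 - 1/34492 = -631479537/34492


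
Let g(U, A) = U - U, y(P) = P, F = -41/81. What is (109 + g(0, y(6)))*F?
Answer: -4469/81 ≈ -55.173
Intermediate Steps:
F = -41/81 (F = -41*1/81 = -41/81 ≈ -0.50617)
g(U, A) = 0
(109 + g(0, y(6)))*F = (109 + 0)*(-41/81) = 109*(-41/81) = -4469/81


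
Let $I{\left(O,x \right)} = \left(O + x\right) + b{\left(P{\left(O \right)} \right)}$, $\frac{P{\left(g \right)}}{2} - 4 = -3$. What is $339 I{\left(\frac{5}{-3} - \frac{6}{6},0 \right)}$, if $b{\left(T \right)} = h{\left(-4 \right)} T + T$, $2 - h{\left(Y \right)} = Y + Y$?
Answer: $6554$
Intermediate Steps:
$P{\left(g \right)} = 2$ ($P{\left(g \right)} = 8 + 2 \left(-3\right) = 8 - 6 = 2$)
$h{\left(Y \right)} = 2 - 2 Y$ ($h{\left(Y \right)} = 2 - \left(Y + Y\right) = 2 - 2 Y$)
$b{\left(T \right)} = 11 T$ ($b{\left(T \right)} = \left(2 - -8\right) T + T = \left(2 + 8\right) T + T = 10 T + T = 11 T$)
$I{\left(O,x \right)} = 22 + O + x$ ($I{\left(O,x \right)} = \left(O + x\right) + 11 \cdot 2 = \left(O + x\right) + 22 = 22 + O + x$)
$339 I{\left(\frac{5}{-3} - \frac{6}{6},0 \right)} = 339 \left(22 + \left(\frac{5}{-3} - \frac{6}{6}\right) + 0\right) = 339 \left(22 + \left(5 \left(- \frac{1}{3}\right) - 1\right) + 0\right) = 339 \left(22 - \frac{8}{3} + 0\right) = 339 \cdot \frac{58}{3} = 6554$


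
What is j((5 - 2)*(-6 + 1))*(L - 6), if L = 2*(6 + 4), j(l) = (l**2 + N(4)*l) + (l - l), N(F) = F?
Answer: 2310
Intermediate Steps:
j(l) = l**2 + 4*l (j(l) = (l**2 + 4*l) + (l - l) = (l**2 + 4*l) + 0 = l**2 + 4*l)
L = 20 (L = 2*10 = 20)
j((5 - 2)*(-6 + 1))*(L - 6) = (((5 - 2)*(-6 + 1))*(4 + (5 - 2)*(-6 + 1)))*(20 - 6) = ((3*(-5))*(4 + 3*(-5)))*14 = -15*(4 - 15)*14 = -15*(-11)*14 = 165*14 = 2310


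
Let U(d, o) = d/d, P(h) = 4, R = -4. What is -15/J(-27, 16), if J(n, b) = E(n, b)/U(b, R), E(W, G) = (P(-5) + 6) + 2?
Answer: -5/4 ≈ -1.2500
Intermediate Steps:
U(d, o) = 1
E(W, G) = 12 (E(W, G) = (4 + 6) + 2 = 10 + 2 = 12)
J(n, b) = 12 (J(n, b) = 12/1 = 12*1 = 12)
-15/J(-27, 16) = -15/12 = -15*1/12 = -5/4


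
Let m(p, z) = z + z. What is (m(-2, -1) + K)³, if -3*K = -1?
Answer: -125/27 ≈ -4.6296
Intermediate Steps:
K = ⅓ (K = -⅓*(-1) = ⅓ ≈ 0.33333)
m(p, z) = 2*z
(m(-2, -1) + K)³ = (2*(-1) + ⅓)³ = (-2 + ⅓)³ = (-5/3)³ = -125/27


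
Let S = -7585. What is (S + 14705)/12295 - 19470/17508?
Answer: -3824223/7175362 ≈ -0.53297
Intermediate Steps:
(S + 14705)/12295 - 19470/17508 = (-7585 + 14705)/12295 - 19470/17508 = 7120*(1/12295) - 19470*1/17508 = 1424/2459 - 3245/2918 = -3824223/7175362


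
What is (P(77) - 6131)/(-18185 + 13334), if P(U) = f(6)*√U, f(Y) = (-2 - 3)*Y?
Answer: 6131/4851 + 10*√77/1617 ≈ 1.3181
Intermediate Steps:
f(Y) = -5*Y
P(U) = -30*√U (P(U) = (-5*6)*√U = -30*√U)
(P(77) - 6131)/(-18185 + 13334) = (-30*√77 - 6131)/(-18185 + 13334) = (-6131 - 30*√77)/(-4851) = (-6131 - 30*√77)*(-1/4851) = 6131/4851 + 10*√77/1617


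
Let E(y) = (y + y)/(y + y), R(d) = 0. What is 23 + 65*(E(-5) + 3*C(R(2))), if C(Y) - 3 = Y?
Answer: 673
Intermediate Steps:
E(y) = 1 (E(y) = (2*y)/((2*y)) = (2*y)*(1/(2*y)) = 1)
C(Y) = 3 + Y
23 + 65*(E(-5) + 3*C(R(2))) = 23 + 65*(1 + 3*(3 + 0)) = 23 + 65*(1 + 3*3) = 23 + 65*(1 + 9) = 23 + 65*10 = 23 + 650 = 673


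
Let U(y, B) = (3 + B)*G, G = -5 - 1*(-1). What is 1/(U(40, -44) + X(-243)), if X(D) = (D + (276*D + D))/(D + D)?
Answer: 1/303 ≈ 0.0033003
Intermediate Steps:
G = -4 (G = -5 + 1 = -4)
U(y, B) = -12 - 4*B (U(y, B) = (3 + B)*(-4) = -12 - 4*B)
X(D) = 139 (X(D) = (D + 277*D)/((2*D)) = (278*D)*(1/(2*D)) = 139)
1/(U(40, -44) + X(-243)) = 1/((-12 - 4*(-44)) + 139) = 1/((-12 + 176) + 139) = 1/(164 + 139) = 1/303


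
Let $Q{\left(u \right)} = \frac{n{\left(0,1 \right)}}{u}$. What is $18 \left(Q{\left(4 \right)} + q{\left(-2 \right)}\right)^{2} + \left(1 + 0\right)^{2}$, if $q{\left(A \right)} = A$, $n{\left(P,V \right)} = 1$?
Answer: $\frac{449}{8} \approx 56.125$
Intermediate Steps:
$Q{\left(u \right)} = \frac{1}{u}$ ($Q{\left(u \right)} = 1 \frac{1}{u} = \frac{1}{u}$)
$18 \left(Q{\left(4 \right)} + q{\left(-2 \right)}\right)^{2} + \left(1 + 0\right)^{2} = 18 \left(\frac{1}{4} - 2\right)^{2} + \left(1 + 0\right)^{2} = 18 \left(\frac{1}{4} - 2\right)^{2} + 1^{2} = 18 \left(- \frac{7}{4}\right)^{2} + 1 = 18 \cdot \frac{49}{16} + 1 = \frac{441}{8} + 1 = \frac{449}{8}$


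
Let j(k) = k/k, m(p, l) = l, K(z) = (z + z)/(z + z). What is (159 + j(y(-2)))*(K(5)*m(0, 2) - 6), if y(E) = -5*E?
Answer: -640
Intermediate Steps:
K(z) = 1 (K(z) = (2*z)/((2*z)) = (2*z)*(1/(2*z)) = 1)
j(k) = 1
(159 + j(y(-2)))*(K(5)*m(0, 2) - 6) = (159 + 1)*(1*2 - 6) = 160*(2 - 6) = 160*(-4) = -640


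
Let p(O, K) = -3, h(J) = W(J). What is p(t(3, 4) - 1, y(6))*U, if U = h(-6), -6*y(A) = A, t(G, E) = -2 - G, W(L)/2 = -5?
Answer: 30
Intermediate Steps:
W(L) = -10 (W(L) = 2*(-5) = -10)
h(J) = -10
y(A) = -A/6
U = -10
p(t(3, 4) - 1, y(6))*U = -3*(-10) = 30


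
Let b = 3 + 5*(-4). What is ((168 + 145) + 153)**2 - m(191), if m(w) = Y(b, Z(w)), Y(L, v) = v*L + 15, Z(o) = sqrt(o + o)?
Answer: 217141 + 17*sqrt(382) ≈ 2.1747e+5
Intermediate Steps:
b = -17 (b = 3 - 20 = -17)
Z(o) = sqrt(2)*sqrt(o) (Z(o) = sqrt(2*o) = sqrt(2)*sqrt(o))
Y(L, v) = 15 + L*v (Y(L, v) = L*v + 15 = 15 + L*v)
m(w) = 15 - 17*sqrt(2)*sqrt(w)
((168 + 145) + 153)**2 - m(191) = ((168 + 145) + 153)**2 - (15 - 17*sqrt(2)*sqrt(191)) = (313 + 153)**2 - (15 - 17*sqrt(382)) = 466**2 + (-15 + 17*sqrt(382)) = 217156 + (-15 + 17*sqrt(382)) = 217141 + 17*sqrt(382)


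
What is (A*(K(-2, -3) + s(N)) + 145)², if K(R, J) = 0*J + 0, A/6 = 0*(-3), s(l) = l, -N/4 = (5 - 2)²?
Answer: 21025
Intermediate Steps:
N = -36 (N = -4*(5 - 2)² = -4*3² = -4*9 = -36)
A = 0 (A = 6*(0*(-3)) = 6*0 = 0)
K(R, J) = 0 (K(R, J) = 0 + 0 = 0)
(A*(K(-2, -3) + s(N)) + 145)² = (0*(0 - 36) + 145)² = (0*(-36) + 145)² = (0 + 145)² = 145² = 21025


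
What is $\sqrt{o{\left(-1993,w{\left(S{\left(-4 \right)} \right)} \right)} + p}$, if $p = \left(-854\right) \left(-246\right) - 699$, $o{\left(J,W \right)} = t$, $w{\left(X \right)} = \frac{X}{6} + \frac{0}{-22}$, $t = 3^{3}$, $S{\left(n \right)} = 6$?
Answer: $6 \sqrt{5817} \approx 457.62$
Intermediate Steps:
$t = 27$
$w{\left(X \right)} = \frac{X}{6}$ ($w{\left(X \right)} = X \frac{1}{6} + 0 \left(- \frac{1}{22}\right) = \frac{X}{6} + 0 = \frac{X}{6}$)
$o{\left(J,W \right)} = 27$
$p = 209385$ ($p = 210084 - 699 = 209385$)
$\sqrt{o{\left(-1993,w{\left(S{\left(-4 \right)} \right)} \right)} + p} = \sqrt{27 + 209385} = \sqrt{209412} = 6 \sqrt{5817}$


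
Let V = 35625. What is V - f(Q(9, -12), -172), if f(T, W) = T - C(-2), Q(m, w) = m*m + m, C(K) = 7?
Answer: 35542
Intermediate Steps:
Q(m, w) = m + m² (Q(m, w) = m² + m = m + m²)
f(T, W) = -7 + T (f(T, W) = T - 1*7 = T - 7 = -7 + T)
V - f(Q(9, -12), -172) = 35625 - (-7 + 9*(1 + 9)) = 35625 - (-7 + 9*10) = 35625 - (-7 + 90) = 35625 - 1*83 = 35625 - 83 = 35542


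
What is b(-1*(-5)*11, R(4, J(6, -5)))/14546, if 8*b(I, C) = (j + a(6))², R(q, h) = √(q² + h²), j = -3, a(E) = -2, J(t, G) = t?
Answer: 25/116368 ≈ 0.00021484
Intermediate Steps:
R(q, h) = √(h² + q²)
b(I, C) = 25/8 (b(I, C) = (-3 - 2)²/8 = (⅛)*(-5)² = (⅛)*25 = 25/8)
b(-1*(-5)*11, R(4, J(6, -5)))/14546 = (25/8)/14546 = (25/8)*(1/14546) = 25/116368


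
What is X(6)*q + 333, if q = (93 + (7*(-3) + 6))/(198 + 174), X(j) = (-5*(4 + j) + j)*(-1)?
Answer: 10609/31 ≈ 342.23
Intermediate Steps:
X(j) = 20 + 4*j (X(j) = ((-20 - 5*j) + j)*(-1) = (-20 - 4*j)*(-1) = 20 + 4*j)
q = 13/62 (q = (93 + (-21 + 6))/372 = (93 - 15)*(1/372) = 78*(1/372) = 13/62 ≈ 0.20968)
X(6)*q + 333 = (20 + 4*6)*(13/62) + 333 = (20 + 24)*(13/62) + 333 = 44*(13/62) + 333 = 286/31 + 333 = 10609/31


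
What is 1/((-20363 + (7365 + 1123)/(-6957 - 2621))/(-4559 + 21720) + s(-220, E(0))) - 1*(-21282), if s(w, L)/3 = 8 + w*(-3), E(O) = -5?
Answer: 3503001777502159/164599271465 ≈ 21282.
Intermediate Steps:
s(w, L) = 24 - 9*w (s(w, L) = 3*(8 + w*(-3)) = 3*(8 - 3*w) = 24 - 9*w)
1/((-20363 + (7365 + 1123)/(-6957 - 2621))/(-4559 + 21720) + s(-220, E(0))) - 1*(-21282) = 1/((-20363 + (7365 + 1123)/(-6957 - 2621))/(-4559 + 21720) + (24 - 9*(-220))) - 1*(-21282) = 1/((-20363 + 8488/(-9578))/17161 + (24 + 1980)) + 21282 = 1/((-20363 + 8488*(-1/9578))*(1/17161) + 2004) + 21282 = 1/((-20363 - 4244/4789)*(1/17161) + 2004) + 21282 = 1/(-97522651/4789*1/17161 + 2004) + 21282 = 1/(-97522651/82184029 + 2004) + 21282 = 1/(164599271465/82184029) + 21282 = 82184029/164599271465 + 21282 = 3503001777502159/164599271465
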